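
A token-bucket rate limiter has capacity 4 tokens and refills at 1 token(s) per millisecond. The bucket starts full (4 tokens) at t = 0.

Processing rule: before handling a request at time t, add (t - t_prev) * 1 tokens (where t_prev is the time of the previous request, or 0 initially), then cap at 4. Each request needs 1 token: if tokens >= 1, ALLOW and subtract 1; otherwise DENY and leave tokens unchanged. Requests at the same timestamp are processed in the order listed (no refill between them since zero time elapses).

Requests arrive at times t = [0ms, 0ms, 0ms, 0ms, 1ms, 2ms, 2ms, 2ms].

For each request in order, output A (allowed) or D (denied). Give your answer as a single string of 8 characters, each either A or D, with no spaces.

Answer: AAAAAADD

Derivation:
Simulating step by step:
  req#1 t=0ms: ALLOW
  req#2 t=0ms: ALLOW
  req#3 t=0ms: ALLOW
  req#4 t=0ms: ALLOW
  req#5 t=1ms: ALLOW
  req#6 t=2ms: ALLOW
  req#7 t=2ms: DENY
  req#8 t=2ms: DENY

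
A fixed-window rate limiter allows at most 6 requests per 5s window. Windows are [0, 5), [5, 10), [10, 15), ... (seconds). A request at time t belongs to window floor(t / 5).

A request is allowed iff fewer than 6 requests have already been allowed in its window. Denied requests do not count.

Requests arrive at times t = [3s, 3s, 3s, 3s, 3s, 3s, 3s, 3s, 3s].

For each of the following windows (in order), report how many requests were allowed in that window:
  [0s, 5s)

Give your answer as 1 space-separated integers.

Processing requests:
  req#1 t=3s (window 0): ALLOW
  req#2 t=3s (window 0): ALLOW
  req#3 t=3s (window 0): ALLOW
  req#4 t=3s (window 0): ALLOW
  req#5 t=3s (window 0): ALLOW
  req#6 t=3s (window 0): ALLOW
  req#7 t=3s (window 0): DENY
  req#8 t=3s (window 0): DENY
  req#9 t=3s (window 0): DENY

Allowed counts by window: 6

Answer: 6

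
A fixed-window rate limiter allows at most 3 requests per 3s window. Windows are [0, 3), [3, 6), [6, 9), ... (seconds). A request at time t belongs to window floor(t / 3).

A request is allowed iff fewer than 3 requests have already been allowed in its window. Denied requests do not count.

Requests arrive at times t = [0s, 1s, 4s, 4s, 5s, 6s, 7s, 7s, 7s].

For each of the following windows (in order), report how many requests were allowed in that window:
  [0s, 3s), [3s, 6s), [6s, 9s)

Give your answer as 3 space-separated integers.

Answer: 2 3 3

Derivation:
Processing requests:
  req#1 t=0s (window 0): ALLOW
  req#2 t=1s (window 0): ALLOW
  req#3 t=4s (window 1): ALLOW
  req#4 t=4s (window 1): ALLOW
  req#5 t=5s (window 1): ALLOW
  req#6 t=6s (window 2): ALLOW
  req#7 t=7s (window 2): ALLOW
  req#8 t=7s (window 2): ALLOW
  req#9 t=7s (window 2): DENY

Allowed counts by window: 2 3 3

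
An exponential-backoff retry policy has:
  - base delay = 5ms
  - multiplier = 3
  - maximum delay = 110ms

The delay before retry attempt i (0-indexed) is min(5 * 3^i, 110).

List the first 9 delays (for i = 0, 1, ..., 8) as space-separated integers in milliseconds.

Answer: 5 15 45 110 110 110 110 110 110

Derivation:
Computing each delay:
  i=0: min(5*3^0, 110) = 5
  i=1: min(5*3^1, 110) = 15
  i=2: min(5*3^2, 110) = 45
  i=3: min(5*3^3, 110) = 110
  i=4: min(5*3^4, 110) = 110
  i=5: min(5*3^5, 110) = 110
  i=6: min(5*3^6, 110) = 110
  i=7: min(5*3^7, 110) = 110
  i=8: min(5*3^8, 110) = 110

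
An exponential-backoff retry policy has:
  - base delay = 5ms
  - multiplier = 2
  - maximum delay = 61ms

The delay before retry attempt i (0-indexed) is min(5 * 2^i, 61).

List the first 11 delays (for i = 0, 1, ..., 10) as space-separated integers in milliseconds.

Answer: 5 10 20 40 61 61 61 61 61 61 61

Derivation:
Computing each delay:
  i=0: min(5*2^0, 61) = 5
  i=1: min(5*2^1, 61) = 10
  i=2: min(5*2^2, 61) = 20
  i=3: min(5*2^3, 61) = 40
  i=4: min(5*2^4, 61) = 61
  i=5: min(5*2^5, 61) = 61
  i=6: min(5*2^6, 61) = 61
  i=7: min(5*2^7, 61) = 61
  i=8: min(5*2^8, 61) = 61
  i=9: min(5*2^9, 61) = 61
  i=10: min(5*2^10, 61) = 61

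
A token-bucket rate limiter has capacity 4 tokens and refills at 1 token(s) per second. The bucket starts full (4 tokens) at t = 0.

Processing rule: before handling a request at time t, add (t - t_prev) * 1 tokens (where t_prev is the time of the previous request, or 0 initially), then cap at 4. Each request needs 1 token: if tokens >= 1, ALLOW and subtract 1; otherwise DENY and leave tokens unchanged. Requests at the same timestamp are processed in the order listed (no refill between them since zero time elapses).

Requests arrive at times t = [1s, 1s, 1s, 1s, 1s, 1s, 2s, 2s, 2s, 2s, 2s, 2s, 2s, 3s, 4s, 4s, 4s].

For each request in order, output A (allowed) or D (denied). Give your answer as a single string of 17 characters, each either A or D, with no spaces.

Simulating step by step:
  req#1 t=1s: ALLOW
  req#2 t=1s: ALLOW
  req#3 t=1s: ALLOW
  req#4 t=1s: ALLOW
  req#5 t=1s: DENY
  req#6 t=1s: DENY
  req#7 t=2s: ALLOW
  req#8 t=2s: DENY
  req#9 t=2s: DENY
  req#10 t=2s: DENY
  req#11 t=2s: DENY
  req#12 t=2s: DENY
  req#13 t=2s: DENY
  req#14 t=3s: ALLOW
  req#15 t=4s: ALLOW
  req#16 t=4s: DENY
  req#17 t=4s: DENY

Answer: AAAADDADDDDDDAADD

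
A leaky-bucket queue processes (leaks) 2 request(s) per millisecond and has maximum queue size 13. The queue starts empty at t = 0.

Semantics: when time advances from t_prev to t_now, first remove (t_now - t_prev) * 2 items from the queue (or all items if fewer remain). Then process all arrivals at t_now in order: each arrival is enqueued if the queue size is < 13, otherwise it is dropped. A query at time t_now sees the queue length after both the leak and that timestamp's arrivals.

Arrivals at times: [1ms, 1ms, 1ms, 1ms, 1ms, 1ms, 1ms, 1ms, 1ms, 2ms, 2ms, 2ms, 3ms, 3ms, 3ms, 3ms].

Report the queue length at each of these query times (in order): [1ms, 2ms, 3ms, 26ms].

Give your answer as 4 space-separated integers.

Queue lengths at query times:
  query t=1ms: backlog = 9
  query t=2ms: backlog = 10
  query t=3ms: backlog = 12
  query t=26ms: backlog = 0

Answer: 9 10 12 0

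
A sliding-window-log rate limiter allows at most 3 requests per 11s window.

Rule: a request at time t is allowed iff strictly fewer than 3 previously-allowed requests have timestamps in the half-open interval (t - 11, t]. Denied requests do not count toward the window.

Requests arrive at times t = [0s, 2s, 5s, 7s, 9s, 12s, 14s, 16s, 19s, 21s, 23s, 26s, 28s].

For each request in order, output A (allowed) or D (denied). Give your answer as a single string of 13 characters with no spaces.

Answer: AAADDAAADDAAA

Derivation:
Tracking allowed requests in the window:
  req#1 t=0s: ALLOW
  req#2 t=2s: ALLOW
  req#3 t=5s: ALLOW
  req#4 t=7s: DENY
  req#5 t=9s: DENY
  req#6 t=12s: ALLOW
  req#7 t=14s: ALLOW
  req#8 t=16s: ALLOW
  req#9 t=19s: DENY
  req#10 t=21s: DENY
  req#11 t=23s: ALLOW
  req#12 t=26s: ALLOW
  req#13 t=28s: ALLOW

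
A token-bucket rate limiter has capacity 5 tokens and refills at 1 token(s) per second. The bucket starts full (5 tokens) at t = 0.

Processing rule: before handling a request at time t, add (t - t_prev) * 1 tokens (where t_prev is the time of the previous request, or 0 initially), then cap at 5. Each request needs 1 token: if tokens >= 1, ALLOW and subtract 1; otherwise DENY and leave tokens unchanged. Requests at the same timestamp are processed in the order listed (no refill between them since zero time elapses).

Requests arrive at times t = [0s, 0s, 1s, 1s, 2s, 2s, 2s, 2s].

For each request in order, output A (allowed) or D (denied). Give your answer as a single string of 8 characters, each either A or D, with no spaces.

Simulating step by step:
  req#1 t=0s: ALLOW
  req#2 t=0s: ALLOW
  req#3 t=1s: ALLOW
  req#4 t=1s: ALLOW
  req#5 t=2s: ALLOW
  req#6 t=2s: ALLOW
  req#7 t=2s: ALLOW
  req#8 t=2s: DENY

Answer: AAAAAAAD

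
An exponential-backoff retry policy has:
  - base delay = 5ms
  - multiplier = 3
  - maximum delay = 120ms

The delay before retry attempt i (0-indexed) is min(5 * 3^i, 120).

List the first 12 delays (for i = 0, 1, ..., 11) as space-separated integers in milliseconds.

Computing each delay:
  i=0: min(5*3^0, 120) = 5
  i=1: min(5*3^1, 120) = 15
  i=2: min(5*3^2, 120) = 45
  i=3: min(5*3^3, 120) = 120
  i=4: min(5*3^4, 120) = 120
  i=5: min(5*3^5, 120) = 120
  i=6: min(5*3^6, 120) = 120
  i=7: min(5*3^7, 120) = 120
  i=8: min(5*3^8, 120) = 120
  i=9: min(5*3^9, 120) = 120
  i=10: min(5*3^10, 120) = 120
  i=11: min(5*3^11, 120) = 120

Answer: 5 15 45 120 120 120 120 120 120 120 120 120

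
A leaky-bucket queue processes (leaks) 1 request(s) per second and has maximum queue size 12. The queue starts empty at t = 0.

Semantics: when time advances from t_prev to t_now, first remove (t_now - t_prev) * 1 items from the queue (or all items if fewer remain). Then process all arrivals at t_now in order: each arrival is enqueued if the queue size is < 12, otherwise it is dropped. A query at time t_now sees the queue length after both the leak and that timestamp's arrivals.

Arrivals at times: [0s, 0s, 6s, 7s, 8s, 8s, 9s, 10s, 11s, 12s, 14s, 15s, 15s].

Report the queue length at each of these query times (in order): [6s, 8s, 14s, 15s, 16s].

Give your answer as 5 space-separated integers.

Answer: 1 2 1 2 1

Derivation:
Queue lengths at query times:
  query t=6s: backlog = 1
  query t=8s: backlog = 2
  query t=14s: backlog = 1
  query t=15s: backlog = 2
  query t=16s: backlog = 1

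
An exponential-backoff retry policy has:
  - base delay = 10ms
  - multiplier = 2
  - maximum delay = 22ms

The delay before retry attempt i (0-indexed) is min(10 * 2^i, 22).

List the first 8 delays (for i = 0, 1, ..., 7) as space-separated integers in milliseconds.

Answer: 10 20 22 22 22 22 22 22

Derivation:
Computing each delay:
  i=0: min(10*2^0, 22) = 10
  i=1: min(10*2^1, 22) = 20
  i=2: min(10*2^2, 22) = 22
  i=3: min(10*2^3, 22) = 22
  i=4: min(10*2^4, 22) = 22
  i=5: min(10*2^5, 22) = 22
  i=6: min(10*2^6, 22) = 22
  i=7: min(10*2^7, 22) = 22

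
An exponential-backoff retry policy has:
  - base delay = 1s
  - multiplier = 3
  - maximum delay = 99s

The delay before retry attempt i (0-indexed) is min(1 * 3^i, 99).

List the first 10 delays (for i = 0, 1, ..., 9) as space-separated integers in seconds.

Answer: 1 3 9 27 81 99 99 99 99 99

Derivation:
Computing each delay:
  i=0: min(1*3^0, 99) = 1
  i=1: min(1*3^1, 99) = 3
  i=2: min(1*3^2, 99) = 9
  i=3: min(1*3^3, 99) = 27
  i=4: min(1*3^4, 99) = 81
  i=5: min(1*3^5, 99) = 99
  i=6: min(1*3^6, 99) = 99
  i=7: min(1*3^7, 99) = 99
  i=8: min(1*3^8, 99) = 99
  i=9: min(1*3^9, 99) = 99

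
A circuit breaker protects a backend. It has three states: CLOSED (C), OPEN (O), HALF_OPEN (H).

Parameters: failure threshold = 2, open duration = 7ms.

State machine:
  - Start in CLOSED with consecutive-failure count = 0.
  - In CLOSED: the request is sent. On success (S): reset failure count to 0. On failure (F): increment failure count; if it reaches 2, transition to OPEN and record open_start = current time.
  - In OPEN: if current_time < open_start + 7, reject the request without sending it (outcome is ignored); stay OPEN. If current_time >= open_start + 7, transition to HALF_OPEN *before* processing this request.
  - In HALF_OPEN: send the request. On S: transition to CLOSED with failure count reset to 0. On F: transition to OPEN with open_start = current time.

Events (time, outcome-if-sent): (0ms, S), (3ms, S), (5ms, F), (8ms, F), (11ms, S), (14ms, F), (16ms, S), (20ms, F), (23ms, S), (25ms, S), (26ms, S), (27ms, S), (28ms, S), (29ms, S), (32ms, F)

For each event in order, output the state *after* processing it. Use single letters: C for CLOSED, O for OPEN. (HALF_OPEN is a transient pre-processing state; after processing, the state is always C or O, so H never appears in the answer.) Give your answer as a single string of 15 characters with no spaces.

Answer: CCCOOOCCCCCCCCC

Derivation:
State after each event:
  event#1 t=0ms outcome=S: state=CLOSED
  event#2 t=3ms outcome=S: state=CLOSED
  event#3 t=5ms outcome=F: state=CLOSED
  event#4 t=8ms outcome=F: state=OPEN
  event#5 t=11ms outcome=S: state=OPEN
  event#6 t=14ms outcome=F: state=OPEN
  event#7 t=16ms outcome=S: state=CLOSED
  event#8 t=20ms outcome=F: state=CLOSED
  event#9 t=23ms outcome=S: state=CLOSED
  event#10 t=25ms outcome=S: state=CLOSED
  event#11 t=26ms outcome=S: state=CLOSED
  event#12 t=27ms outcome=S: state=CLOSED
  event#13 t=28ms outcome=S: state=CLOSED
  event#14 t=29ms outcome=S: state=CLOSED
  event#15 t=32ms outcome=F: state=CLOSED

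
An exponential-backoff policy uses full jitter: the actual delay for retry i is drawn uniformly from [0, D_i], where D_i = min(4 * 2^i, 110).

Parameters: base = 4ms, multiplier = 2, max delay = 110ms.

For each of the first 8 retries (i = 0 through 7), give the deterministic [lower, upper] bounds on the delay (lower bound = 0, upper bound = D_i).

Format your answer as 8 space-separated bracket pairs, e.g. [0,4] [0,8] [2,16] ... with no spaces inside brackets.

Answer: [0,4] [0,8] [0,16] [0,32] [0,64] [0,110] [0,110] [0,110]

Derivation:
Computing bounds per retry:
  i=0: D_i=min(4*2^0,110)=4, bounds=[0,4]
  i=1: D_i=min(4*2^1,110)=8, bounds=[0,8]
  i=2: D_i=min(4*2^2,110)=16, bounds=[0,16]
  i=3: D_i=min(4*2^3,110)=32, bounds=[0,32]
  i=4: D_i=min(4*2^4,110)=64, bounds=[0,64]
  i=5: D_i=min(4*2^5,110)=110, bounds=[0,110]
  i=6: D_i=min(4*2^6,110)=110, bounds=[0,110]
  i=7: D_i=min(4*2^7,110)=110, bounds=[0,110]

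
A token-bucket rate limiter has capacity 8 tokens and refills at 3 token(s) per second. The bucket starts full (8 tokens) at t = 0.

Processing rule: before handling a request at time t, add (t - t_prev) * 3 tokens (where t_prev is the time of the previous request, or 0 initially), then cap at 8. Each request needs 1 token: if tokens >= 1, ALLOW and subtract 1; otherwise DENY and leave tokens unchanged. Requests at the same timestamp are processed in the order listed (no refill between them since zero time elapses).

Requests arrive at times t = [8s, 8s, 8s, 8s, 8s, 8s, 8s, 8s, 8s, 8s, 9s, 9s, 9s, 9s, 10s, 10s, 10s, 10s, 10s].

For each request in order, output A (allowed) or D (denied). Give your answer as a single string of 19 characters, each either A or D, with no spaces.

Simulating step by step:
  req#1 t=8s: ALLOW
  req#2 t=8s: ALLOW
  req#3 t=8s: ALLOW
  req#4 t=8s: ALLOW
  req#5 t=8s: ALLOW
  req#6 t=8s: ALLOW
  req#7 t=8s: ALLOW
  req#8 t=8s: ALLOW
  req#9 t=8s: DENY
  req#10 t=8s: DENY
  req#11 t=9s: ALLOW
  req#12 t=9s: ALLOW
  req#13 t=9s: ALLOW
  req#14 t=9s: DENY
  req#15 t=10s: ALLOW
  req#16 t=10s: ALLOW
  req#17 t=10s: ALLOW
  req#18 t=10s: DENY
  req#19 t=10s: DENY

Answer: AAAAAAAADDAAADAAADD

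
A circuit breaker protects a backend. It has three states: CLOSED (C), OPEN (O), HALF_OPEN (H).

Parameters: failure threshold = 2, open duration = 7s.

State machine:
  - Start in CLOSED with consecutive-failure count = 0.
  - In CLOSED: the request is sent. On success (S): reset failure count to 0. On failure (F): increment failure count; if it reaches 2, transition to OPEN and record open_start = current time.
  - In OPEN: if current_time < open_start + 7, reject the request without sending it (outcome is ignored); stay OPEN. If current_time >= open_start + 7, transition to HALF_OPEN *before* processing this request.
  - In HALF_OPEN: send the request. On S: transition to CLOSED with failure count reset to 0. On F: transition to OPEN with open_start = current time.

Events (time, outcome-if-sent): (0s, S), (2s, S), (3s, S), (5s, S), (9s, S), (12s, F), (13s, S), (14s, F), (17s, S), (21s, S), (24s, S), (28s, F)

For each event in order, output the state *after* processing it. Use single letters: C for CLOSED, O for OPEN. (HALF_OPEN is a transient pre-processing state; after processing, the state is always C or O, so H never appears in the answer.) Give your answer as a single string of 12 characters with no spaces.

State after each event:
  event#1 t=0s outcome=S: state=CLOSED
  event#2 t=2s outcome=S: state=CLOSED
  event#3 t=3s outcome=S: state=CLOSED
  event#4 t=5s outcome=S: state=CLOSED
  event#5 t=9s outcome=S: state=CLOSED
  event#6 t=12s outcome=F: state=CLOSED
  event#7 t=13s outcome=S: state=CLOSED
  event#8 t=14s outcome=F: state=CLOSED
  event#9 t=17s outcome=S: state=CLOSED
  event#10 t=21s outcome=S: state=CLOSED
  event#11 t=24s outcome=S: state=CLOSED
  event#12 t=28s outcome=F: state=CLOSED

Answer: CCCCCCCCCCCC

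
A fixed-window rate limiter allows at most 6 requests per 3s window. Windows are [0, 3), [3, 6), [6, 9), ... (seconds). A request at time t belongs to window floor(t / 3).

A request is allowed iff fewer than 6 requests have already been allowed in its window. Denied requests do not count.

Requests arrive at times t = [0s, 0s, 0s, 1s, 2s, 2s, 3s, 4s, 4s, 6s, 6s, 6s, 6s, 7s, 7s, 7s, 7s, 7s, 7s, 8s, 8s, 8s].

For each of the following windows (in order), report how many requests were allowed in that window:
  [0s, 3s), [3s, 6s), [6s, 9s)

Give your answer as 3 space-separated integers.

Processing requests:
  req#1 t=0s (window 0): ALLOW
  req#2 t=0s (window 0): ALLOW
  req#3 t=0s (window 0): ALLOW
  req#4 t=1s (window 0): ALLOW
  req#5 t=2s (window 0): ALLOW
  req#6 t=2s (window 0): ALLOW
  req#7 t=3s (window 1): ALLOW
  req#8 t=4s (window 1): ALLOW
  req#9 t=4s (window 1): ALLOW
  req#10 t=6s (window 2): ALLOW
  req#11 t=6s (window 2): ALLOW
  req#12 t=6s (window 2): ALLOW
  req#13 t=6s (window 2): ALLOW
  req#14 t=7s (window 2): ALLOW
  req#15 t=7s (window 2): ALLOW
  req#16 t=7s (window 2): DENY
  req#17 t=7s (window 2): DENY
  req#18 t=7s (window 2): DENY
  req#19 t=7s (window 2): DENY
  req#20 t=8s (window 2): DENY
  req#21 t=8s (window 2): DENY
  req#22 t=8s (window 2): DENY

Allowed counts by window: 6 3 6

Answer: 6 3 6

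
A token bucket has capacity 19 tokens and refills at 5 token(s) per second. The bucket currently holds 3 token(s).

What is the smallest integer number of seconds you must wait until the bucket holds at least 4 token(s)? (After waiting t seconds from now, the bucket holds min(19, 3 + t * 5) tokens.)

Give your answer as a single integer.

Answer: 1

Derivation:
Need 3 + t * 5 >= 4, so t >= 1/5.
Smallest integer t = ceil(1/5) = 1.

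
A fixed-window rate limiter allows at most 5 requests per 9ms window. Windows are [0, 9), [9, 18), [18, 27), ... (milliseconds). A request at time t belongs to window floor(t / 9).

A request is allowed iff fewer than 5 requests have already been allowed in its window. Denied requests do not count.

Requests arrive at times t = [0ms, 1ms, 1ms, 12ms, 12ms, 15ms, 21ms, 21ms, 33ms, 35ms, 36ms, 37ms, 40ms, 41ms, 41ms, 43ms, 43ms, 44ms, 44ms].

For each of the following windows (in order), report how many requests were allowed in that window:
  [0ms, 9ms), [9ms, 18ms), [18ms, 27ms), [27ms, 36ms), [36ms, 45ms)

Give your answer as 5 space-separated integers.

Answer: 3 3 2 2 5

Derivation:
Processing requests:
  req#1 t=0ms (window 0): ALLOW
  req#2 t=1ms (window 0): ALLOW
  req#3 t=1ms (window 0): ALLOW
  req#4 t=12ms (window 1): ALLOW
  req#5 t=12ms (window 1): ALLOW
  req#6 t=15ms (window 1): ALLOW
  req#7 t=21ms (window 2): ALLOW
  req#8 t=21ms (window 2): ALLOW
  req#9 t=33ms (window 3): ALLOW
  req#10 t=35ms (window 3): ALLOW
  req#11 t=36ms (window 4): ALLOW
  req#12 t=37ms (window 4): ALLOW
  req#13 t=40ms (window 4): ALLOW
  req#14 t=41ms (window 4): ALLOW
  req#15 t=41ms (window 4): ALLOW
  req#16 t=43ms (window 4): DENY
  req#17 t=43ms (window 4): DENY
  req#18 t=44ms (window 4): DENY
  req#19 t=44ms (window 4): DENY

Allowed counts by window: 3 3 2 2 5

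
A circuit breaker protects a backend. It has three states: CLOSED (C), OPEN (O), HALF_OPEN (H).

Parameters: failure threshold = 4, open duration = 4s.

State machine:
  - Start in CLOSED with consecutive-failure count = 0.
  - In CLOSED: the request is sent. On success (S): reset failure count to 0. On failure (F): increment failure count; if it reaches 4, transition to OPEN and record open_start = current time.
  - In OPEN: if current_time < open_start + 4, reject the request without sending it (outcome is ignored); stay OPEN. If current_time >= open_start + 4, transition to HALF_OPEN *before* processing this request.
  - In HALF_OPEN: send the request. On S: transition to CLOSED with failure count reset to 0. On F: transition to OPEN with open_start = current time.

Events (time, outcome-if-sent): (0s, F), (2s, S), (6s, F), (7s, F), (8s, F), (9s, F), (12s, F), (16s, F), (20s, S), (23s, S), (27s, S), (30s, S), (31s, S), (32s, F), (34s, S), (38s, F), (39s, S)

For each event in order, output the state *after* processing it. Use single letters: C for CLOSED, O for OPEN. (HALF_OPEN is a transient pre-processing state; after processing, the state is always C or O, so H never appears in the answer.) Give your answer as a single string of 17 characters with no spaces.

Answer: CCCCCOOOCCCCCCCCC

Derivation:
State after each event:
  event#1 t=0s outcome=F: state=CLOSED
  event#2 t=2s outcome=S: state=CLOSED
  event#3 t=6s outcome=F: state=CLOSED
  event#4 t=7s outcome=F: state=CLOSED
  event#5 t=8s outcome=F: state=CLOSED
  event#6 t=9s outcome=F: state=OPEN
  event#7 t=12s outcome=F: state=OPEN
  event#8 t=16s outcome=F: state=OPEN
  event#9 t=20s outcome=S: state=CLOSED
  event#10 t=23s outcome=S: state=CLOSED
  event#11 t=27s outcome=S: state=CLOSED
  event#12 t=30s outcome=S: state=CLOSED
  event#13 t=31s outcome=S: state=CLOSED
  event#14 t=32s outcome=F: state=CLOSED
  event#15 t=34s outcome=S: state=CLOSED
  event#16 t=38s outcome=F: state=CLOSED
  event#17 t=39s outcome=S: state=CLOSED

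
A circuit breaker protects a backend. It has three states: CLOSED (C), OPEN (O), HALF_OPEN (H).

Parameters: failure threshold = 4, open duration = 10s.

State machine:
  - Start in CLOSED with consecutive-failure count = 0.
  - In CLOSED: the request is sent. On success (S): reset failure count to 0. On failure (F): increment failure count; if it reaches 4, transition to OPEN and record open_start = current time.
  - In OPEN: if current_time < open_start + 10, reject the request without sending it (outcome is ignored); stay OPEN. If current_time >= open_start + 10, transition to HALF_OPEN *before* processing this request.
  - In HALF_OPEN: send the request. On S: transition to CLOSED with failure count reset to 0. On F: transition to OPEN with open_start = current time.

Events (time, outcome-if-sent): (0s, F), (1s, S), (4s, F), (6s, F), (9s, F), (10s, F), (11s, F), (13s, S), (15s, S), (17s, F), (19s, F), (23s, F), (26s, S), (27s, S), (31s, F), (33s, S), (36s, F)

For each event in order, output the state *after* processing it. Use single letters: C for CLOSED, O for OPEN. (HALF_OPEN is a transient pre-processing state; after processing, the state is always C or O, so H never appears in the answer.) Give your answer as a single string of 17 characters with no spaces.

Answer: CCCCCOOOOOOOOOOCC

Derivation:
State after each event:
  event#1 t=0s outcome=F: state=CLOSED
  event#2 t=1s outcome=S: state=CLOSED
  event#3 t=4s outcome=F: state=CLOSED
  event#4 t=6s outcome=F: state=CLOSED
  event#5 t=9s outcome=F: state=CLOSED
  event#6 t=10s outcome=F: state=OPEN
  event#7 t=11s outcome=F: state=OPEN
  event#8 t=13s outcome=S: state=OPEN
  event#9 t=15s outcome=S: state=OPEN
  event#10 t=17s outcome=F: state=OPEN
  event#11 t=19s outcome=F: state=OPEN
  event#12 t=23s outcome=F: state=OPEN
  event#13 t=26s outcome=S: state=OPEN
  event#14 t=27s outcome=S: state=OPEN
  event#15 t=31s outcome=F: state=OPEN
  event#16 t=33s outcome=S: state=CLOSED
  event#17 t=36s outcome=F: state=CLOSED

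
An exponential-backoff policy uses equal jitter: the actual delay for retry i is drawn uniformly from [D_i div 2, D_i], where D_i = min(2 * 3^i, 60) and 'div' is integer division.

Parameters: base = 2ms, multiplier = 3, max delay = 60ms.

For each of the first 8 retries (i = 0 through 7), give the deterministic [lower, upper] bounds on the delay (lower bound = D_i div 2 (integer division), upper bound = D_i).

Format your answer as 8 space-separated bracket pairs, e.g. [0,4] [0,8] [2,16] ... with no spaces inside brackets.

Computing bounds per retry:
  i=0: D_i=min(2*3^0,60)=2, bounds=[1,2]
  i=1: D_i=min(2*3^1,60)=6, bounds=[3,6]
  i=2: D_i=min(2*3^2,60)=18, bounds=[9,18]
  i=3: D_i=min(2*3^3,60)=54, bounds=[27,54]
  i=4: D_i=min(2*3^4,60)=60, bounds=[30,60]
  i=5: D_i=min(2*3^5,60)=60, bounds=[30,60]
  i=6: D_i=min(2*3^6,60)=60, bounds=[30,60]
  i=7: D_i=min(2*3^7,60)=60, bounds=[30,60]

Answer: [1,2] [3,6] [9,18] [27,54] [30,60] [30,60] [30,60] [30,60]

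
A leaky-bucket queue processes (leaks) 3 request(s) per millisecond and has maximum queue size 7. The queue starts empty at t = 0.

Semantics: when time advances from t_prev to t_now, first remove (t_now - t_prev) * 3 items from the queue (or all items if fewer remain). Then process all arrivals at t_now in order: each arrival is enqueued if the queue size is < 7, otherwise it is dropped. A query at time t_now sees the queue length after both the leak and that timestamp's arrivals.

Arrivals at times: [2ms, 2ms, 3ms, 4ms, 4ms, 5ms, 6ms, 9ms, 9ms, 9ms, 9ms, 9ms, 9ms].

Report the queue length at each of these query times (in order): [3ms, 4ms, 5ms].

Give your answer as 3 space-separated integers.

Answer: 1 2 1

Derivation:
Queue lengths at query times:
  query t=3ms: backlog = 1
  query t=4ms: backlog = 2
  query t=5ms: backlog = 1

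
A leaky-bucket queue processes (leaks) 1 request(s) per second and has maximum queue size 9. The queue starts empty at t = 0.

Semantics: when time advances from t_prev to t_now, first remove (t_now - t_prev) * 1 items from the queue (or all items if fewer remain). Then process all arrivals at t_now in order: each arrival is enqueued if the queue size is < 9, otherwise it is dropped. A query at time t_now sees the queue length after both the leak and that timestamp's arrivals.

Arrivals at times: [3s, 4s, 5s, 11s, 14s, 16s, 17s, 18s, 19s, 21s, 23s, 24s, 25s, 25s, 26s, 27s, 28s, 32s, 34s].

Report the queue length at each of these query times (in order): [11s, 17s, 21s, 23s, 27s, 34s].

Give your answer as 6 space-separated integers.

Answer: 1 1 1 1 2 1

Derivation:
Queue lengths at query times:
  query t=11s: backlog = 1
  query t=17s: backlog = 1
  query t=21s: backlog = 1
  query t=23s: backlog = 1
  query t=27s: backlog = 2
  query t=34s: backlog = 1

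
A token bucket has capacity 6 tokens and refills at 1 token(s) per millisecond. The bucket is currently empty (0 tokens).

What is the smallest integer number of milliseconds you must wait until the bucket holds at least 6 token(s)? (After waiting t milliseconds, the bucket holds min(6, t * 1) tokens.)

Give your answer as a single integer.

Need t * 1 >= 6, so t >= 6/1.
Smallest integer t = ceil(6/1) = 6.

Answer: 6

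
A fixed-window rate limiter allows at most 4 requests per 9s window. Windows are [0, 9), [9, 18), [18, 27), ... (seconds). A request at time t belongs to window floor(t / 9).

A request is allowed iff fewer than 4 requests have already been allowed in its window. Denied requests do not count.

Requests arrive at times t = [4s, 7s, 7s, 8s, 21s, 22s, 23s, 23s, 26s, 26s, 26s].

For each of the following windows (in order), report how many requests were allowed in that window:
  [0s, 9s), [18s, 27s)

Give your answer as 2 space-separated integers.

Processing requests:
  req#1 t=4s (window 0): ALLOW
  req#2 t=7s (window 0): ALLOW
  req#3 t=7s (window 0): ALLOW
  req#4 t=8s (window 0): ALLOW
  req#5 t=21s (window 2): ALLOW
  req#6 t=22s (window 2): ALLOW
  req#7 t=23s (window 2): ALLOW
  req#8 t=23s (window 2): ALLOW
  req#9 t=26s (window 2): DENY
  req#10 t=26s (window 2): DENY
  req#11 t=26s (window 2): DENY

Allowed counts by window: 4 4

Answer: 4 4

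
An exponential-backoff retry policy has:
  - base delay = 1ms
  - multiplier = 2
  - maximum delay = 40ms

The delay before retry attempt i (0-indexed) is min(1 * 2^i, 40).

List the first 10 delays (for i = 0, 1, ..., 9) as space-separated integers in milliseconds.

Answer: 1 2 4 8 16 32 40 40 40 40

Derivation:
Computing each delay:
  i=0: min(1*2^0, 40) = 1
  i=1: min(1*2^1, 40) = 2
  i=2: min(1*2^2, 40) = 4
  i=3: min(1*2^3, 40) = 8
  i=4: min(1*2^4, 40) = 16
  i=5: min(1*2^5, 40) = 32
  i=6: min(1*2^6, 40) = 40
  i=7: min(1*2^7, 40) = 40
  i=8: min(1*2^8, 40) = 40
  i=9: min(1*2^9, 40) = 40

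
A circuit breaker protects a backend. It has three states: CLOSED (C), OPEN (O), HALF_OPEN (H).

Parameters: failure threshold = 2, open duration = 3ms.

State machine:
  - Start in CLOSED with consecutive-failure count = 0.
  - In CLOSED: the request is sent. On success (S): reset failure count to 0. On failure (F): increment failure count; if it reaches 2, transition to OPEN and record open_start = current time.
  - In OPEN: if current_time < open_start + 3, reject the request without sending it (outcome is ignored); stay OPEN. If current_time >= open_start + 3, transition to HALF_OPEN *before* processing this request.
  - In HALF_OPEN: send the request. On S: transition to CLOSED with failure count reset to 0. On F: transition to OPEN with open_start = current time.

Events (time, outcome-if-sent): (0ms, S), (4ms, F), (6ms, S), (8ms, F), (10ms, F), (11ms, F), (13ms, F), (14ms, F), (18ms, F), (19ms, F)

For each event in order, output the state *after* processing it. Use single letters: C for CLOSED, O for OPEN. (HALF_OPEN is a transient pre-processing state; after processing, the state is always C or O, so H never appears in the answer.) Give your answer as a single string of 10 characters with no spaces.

Answer: CCCCOOOOOO

Derivation:
State after each event:
  event#1 t=0ms outcome=S: state=CLOSED
  event#2 t=4ms outcome=F: state=CLOSED
  event#3 t=6ms outcome=S: state=CLOSED
  event#4 t=8ms outcome=F: state=CLOSED
  event#5 t=10ms outcome=F: state=OPEN
  event#6 t=11ms outcome=F: state=OPEN
  event#7 t=13ms outcome=F: state=OPEN
  event#8 t=14ms outcome=F: state=OPEN
  event#9 t=18ms outcome=F: state=OPEN
  event#10 t=19ms outcome=F: state=OPEN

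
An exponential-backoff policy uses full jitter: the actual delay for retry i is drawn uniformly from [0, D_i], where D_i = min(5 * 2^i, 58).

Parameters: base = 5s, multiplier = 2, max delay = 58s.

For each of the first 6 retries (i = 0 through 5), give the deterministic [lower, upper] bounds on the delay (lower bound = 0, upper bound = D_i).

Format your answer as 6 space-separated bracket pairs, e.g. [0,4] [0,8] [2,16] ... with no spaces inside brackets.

Answer: [0,5] [0,10] [0,20] [0,40] [0,58] [0,58]

Derivation:
Computing bounds per retry:
  i=0: D_i=min(5*2^0,58)=5, bounds=[0,5]
  i=1: D_i=min(5*2^1,58)=10, bounds=[0,10]
  i=2: D_i=min(5*2^2,58)=20, bounds=[0,20]
  i=3: D_i=min(5*2^3,58)=40, bounds=[0,40]
  i=4: D_i=min(5*2^4,58)=58, bounds=[0,58]
  i=5: D_i=min(5*2^5,58)=58, bounds=[0,58]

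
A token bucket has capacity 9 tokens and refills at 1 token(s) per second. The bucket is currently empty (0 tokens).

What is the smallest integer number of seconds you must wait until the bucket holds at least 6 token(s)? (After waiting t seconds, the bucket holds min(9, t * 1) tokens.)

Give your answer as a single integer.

Need t * 1 >= 6, so t >= 6/1.
Smallest integer t = ceil(6/1) = 6.

Answer: 6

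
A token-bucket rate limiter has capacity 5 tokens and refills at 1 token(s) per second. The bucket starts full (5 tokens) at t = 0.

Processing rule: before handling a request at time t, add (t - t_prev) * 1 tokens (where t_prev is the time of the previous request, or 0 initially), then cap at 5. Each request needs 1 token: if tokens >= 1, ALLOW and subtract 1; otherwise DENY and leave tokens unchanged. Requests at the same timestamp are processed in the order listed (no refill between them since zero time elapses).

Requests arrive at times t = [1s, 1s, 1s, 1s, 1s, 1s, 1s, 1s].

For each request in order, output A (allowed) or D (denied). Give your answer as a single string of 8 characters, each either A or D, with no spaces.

Simulating step by step:
  req#1 t=1s: ALLOW
  req#2 t=1s: ALLOW
  req#3 t=1s: ALLOW
  req#4 t=1s: ALLOW
  req#5 t=1s: ALLOW
  req#6 t=1s: DENY
  req#7 t=1s: DENY
  req#8 t=1s: DENY

Answer: AAAAADDD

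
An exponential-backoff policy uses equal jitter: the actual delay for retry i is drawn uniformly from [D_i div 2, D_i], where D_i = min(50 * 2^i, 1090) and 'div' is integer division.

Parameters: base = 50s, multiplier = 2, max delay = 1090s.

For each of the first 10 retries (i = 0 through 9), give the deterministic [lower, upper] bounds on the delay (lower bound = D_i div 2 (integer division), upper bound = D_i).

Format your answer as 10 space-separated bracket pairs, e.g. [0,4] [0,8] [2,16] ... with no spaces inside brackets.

Computing bounds per retry:
  i=0: D_i=min(50*2^0,1090)=50, bounds=[25,50]
  i=1: D_i=min(50*2^1,1090)=100, bounds=[50,100]
  i=2: D_i=min(50*2^2,1090)=200, bounds=[100,200]
  i=3: D_i=min(50*2^3,1090)=400, bounds=[200,400]
  i=4: D_i=min(50*2^4,1090)=800, bounds=[400,800]
  i=5: D_i=min(50*2^5,1090)=1090, bounds=[545,1090]
  i=6: D_i=min(50*2^6,1090)=1090, bounds=[545,1090]
  i=7: D_i=min(50*2^7,1090)=1090, bounds=[545,1090]
  i=8: D_i=min(50*2^8,1090)=1090, bounds=[545,1090]
  i=9: D_i=min(50*2^9,1090)=1090, bounds=[545,1090]

Answer: [25,50] [50,100] [100,200] [200,400] [400,800] [545,1090] [545,1090] [545,1090] [545,1090] [545,1090]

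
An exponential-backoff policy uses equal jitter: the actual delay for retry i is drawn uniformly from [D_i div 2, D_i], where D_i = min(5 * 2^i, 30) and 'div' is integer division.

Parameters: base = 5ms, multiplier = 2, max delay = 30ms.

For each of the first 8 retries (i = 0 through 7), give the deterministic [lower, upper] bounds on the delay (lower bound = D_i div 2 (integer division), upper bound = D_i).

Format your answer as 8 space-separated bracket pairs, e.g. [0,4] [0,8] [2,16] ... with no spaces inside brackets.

Computing bounds per retry:
  i=0: D_i=min(5*2^0,30)=5, bounds=[2,5]
  i=1: D_i=min(5*2^1,30)=10, bounds=[5,10]
  i=2: D_i=min(5*2^2,30)=20, bounds=[10,20]
  i=3: D_i=min(5*2^3,30)=30, bounds=[15,30]
  i=4: D_i=min(5*2^4,30)=30, bounds=[15,30]
  i=5: D_i=min(5*2^5,30)=30, bounds=[15,30]
  i=6: D_i=min(5*2^6,30)=30, bounds=[15,30]
  i=7: D_i=min(5*2^7,30)=30, bounds=[15,30]

Answer: [2,5] [5,10] [10,20] [15,30] [15,30] [15,30] [15,30] [15,30]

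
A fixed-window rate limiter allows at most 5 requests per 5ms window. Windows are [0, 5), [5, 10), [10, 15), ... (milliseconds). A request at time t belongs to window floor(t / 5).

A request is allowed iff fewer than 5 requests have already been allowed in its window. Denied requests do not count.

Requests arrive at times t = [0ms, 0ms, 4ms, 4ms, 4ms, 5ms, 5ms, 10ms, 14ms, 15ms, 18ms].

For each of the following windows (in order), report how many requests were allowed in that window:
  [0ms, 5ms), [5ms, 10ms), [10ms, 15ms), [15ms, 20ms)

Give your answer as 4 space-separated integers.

Processing requests:
  req#1 t=0ms (window 0): ALLOW
  req#2 t=0ms (window 0): ALLOW
  req#3 t=4ms (window 0): ALLOW
  req#4 t=4ms (window 0): ALLOW
  req#5 t=4ms (window 0): ALLOW
  req#6 t=5ms (window 1): ALLOW
  req#7 t=5ms (window 1): ALLOW
  req#8 t=10ms (window 2): ALLOW
  req#9 t=14ms (window 2): ALLOW
  req#10 t=15ms (window 3): ALLOW
  req#11 t=18ms (window 3): ALLOW

Allowed counts by window: 5 2 2 2

Answer: 5 2 2 2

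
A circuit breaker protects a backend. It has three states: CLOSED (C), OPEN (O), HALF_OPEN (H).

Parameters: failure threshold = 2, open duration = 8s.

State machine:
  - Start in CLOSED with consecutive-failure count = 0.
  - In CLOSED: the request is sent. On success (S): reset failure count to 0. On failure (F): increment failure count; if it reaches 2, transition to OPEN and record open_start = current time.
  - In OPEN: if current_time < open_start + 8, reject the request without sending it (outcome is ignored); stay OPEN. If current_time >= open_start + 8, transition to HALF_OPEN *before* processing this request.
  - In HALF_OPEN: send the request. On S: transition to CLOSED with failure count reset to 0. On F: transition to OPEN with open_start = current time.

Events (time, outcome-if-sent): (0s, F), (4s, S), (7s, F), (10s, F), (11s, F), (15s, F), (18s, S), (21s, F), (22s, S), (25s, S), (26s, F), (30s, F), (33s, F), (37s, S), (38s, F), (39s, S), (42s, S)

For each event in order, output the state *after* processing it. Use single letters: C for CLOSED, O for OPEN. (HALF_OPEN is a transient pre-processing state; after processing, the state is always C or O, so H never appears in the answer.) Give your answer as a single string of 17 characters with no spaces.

State after each event:
  event#1 t=0s outcome=F: state=CLOSED
  event#2 t=4s outcome=S: state=CLOSED
  event#3 t=7s outcome=F: state=CLOSED
  event#4 t=10s outcome=F: state=OPEN
  event#5 t=11s outcome=F: state=OPEN
  event#6 t=15s outcome=F: state=OPEN
  event#7 t=18s outcome=S: state=CLOSED
  event#8 t=21s outcome=F: state=CLOSED
  event#9 t=22s outcome=S: state=CLOSED
  event#10 t=25s outcome=S: state=CLOSED
  event#11 t=26s outcome=F: state=CLOSED
  event#12 t=30s outcome=F: state=OPEN
  event#13 t=33s outcome=F: state=OPEN
  event#14 t=37s outcome=S: state=OPEN
  event#15 t=38s outcome=F: state=OPEN
  event#16 t=39s outcome=S: state=OPEN
  event#17 t=42s outcome=S: state=OPEN

Answer: CCCOOOCCCCCOOOOOO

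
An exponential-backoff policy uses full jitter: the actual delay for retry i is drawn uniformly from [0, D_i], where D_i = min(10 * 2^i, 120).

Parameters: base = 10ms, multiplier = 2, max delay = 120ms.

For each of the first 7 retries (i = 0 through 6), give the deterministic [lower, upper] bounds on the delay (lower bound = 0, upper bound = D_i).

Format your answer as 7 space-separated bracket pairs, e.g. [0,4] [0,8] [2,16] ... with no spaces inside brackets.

Computing bounds per retry:
  i=0: D_i=min(10*2^0,120)=10, bounds=[0,10]
  i=1: D_i=min(10*2^1,120)=20, bounds=[0,20]
  i=2: D_i=min(10*2^2,120)=40, bounds=[0,40]
  i=3: D_i=min(10*2^3,120)=80, bounds=[0,80]
  i=4: D_i=min(10*2^4,120)=120, bounds=[0,120]
  i=5: D_i=min(10*2^5,120)=120, bounds=[0,120]
  i=6: D_i=min(10*2^6,120)=120, bounds=[0,120]

Answer: [0,10] [0,20] [0,40] [0,80] [0,120] [0,120] [0,120]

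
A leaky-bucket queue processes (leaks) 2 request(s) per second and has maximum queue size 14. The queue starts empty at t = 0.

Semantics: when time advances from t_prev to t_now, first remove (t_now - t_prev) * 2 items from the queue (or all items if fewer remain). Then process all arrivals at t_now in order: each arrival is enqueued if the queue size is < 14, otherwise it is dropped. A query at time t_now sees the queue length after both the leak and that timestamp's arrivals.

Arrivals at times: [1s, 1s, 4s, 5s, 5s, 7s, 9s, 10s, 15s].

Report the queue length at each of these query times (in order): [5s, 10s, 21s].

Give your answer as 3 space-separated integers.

Answer: 2 1 0

Derivation:
Queue lengths at query times:
  query t=5s: backlog = 2
  query t=10s: backlog = 1
  query t=21s: backlog = 0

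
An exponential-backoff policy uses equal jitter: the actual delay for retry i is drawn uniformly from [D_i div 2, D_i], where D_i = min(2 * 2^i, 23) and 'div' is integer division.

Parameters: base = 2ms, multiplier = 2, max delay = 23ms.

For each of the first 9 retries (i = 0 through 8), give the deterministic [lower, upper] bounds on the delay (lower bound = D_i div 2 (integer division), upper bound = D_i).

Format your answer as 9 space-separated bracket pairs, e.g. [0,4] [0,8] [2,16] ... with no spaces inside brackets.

Answer: [1,2] [2,4] [4,8] [8,16] [11,23] [11,23] [11,23] [11,23] [11,23]

Derivation:
Computing bounds per retry:
  i=0: D_i=min(2*2^0,23)=2, bounds=[1,2]
  i=1: D_i=min(2*2^1,23)=4, bounds=[2,4]
  i=2: D_i=min(2*2^2,23)=8, bounds=[4,8]
  i=3: D_i=min(2*2^3,23)=16, bounds=[8,16]
  i=4: D_i=min(2*2^4,23)=23, bounds=[11,23]
  i=5: D_i=min(2*2^5,23)=23, bounds=[11,23]
  i=6: D_i=min(2*2^6,23)=23, bounds=[11,23]
  i=7: D_i=min(2*2^7,23)=23, bounds=[11,23]
  i=8: D_i=min(2*2^8,23)=23, bounds=[11,23]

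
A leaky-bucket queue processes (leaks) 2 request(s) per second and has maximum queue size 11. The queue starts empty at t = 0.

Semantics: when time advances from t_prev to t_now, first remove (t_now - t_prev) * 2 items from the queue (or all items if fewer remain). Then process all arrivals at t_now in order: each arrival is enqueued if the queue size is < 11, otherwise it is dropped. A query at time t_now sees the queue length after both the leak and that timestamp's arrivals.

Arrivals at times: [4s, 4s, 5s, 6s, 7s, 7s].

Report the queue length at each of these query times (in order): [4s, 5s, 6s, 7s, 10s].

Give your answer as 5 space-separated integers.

Queue lengths at query times:
  query t=4s: backlog = 2
  query t=5s: backlog = 1
  query t=6s: backlog = 1
  query t=7s: backlog = 2
  query t=10s: backlog = 0

Answer: 2 1 1 2 0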